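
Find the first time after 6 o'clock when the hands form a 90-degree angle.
At t minutes past 6:00, the hour hand is at 30 x 6 + 0.5t degrees and the minute hand is at 6t degrees.
The smaller angle between them is 90 degrees when |30H - 5.5t| = 90 or |30H - 5.5t| = 270.
With H = 6, solve 30 x 6 - 5.5t = +/- target for each target:
  t = (30 x 6 - 90) / 5.5 = 16.36
  t = (30 x 6 + 90) / 5.5 = 49.09
  t = (30 x 6 - 270) / 5.5 = -16.36 (outside (0, 60))
  t = (30 x 6 + 270) / 5.5 = 81.82 (outside (0, 60))
Valid solutions in (0, 60): {16.36, 49.09} minutes.
First occurrence: t = 16.36 minutes.
The hands are at right angles at 16.36 minutes past 6:00.

Final answer: 16.36 minutes past 6:00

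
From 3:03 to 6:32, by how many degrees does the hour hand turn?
The hour hand moves 0.5 degrees per minute.
Time elapsed: 6:32 - 3:03 = 209 minutes
Angular displacement: 209 x 0.5 = 104.5 degrees

Final answer: 104.5 degrees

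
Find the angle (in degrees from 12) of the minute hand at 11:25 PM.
The minute hand moves 6 degrees per minute.
At 11:25: 25 x 6 = 150 degrees

Final answer: 150 degrees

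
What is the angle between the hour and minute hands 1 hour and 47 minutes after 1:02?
First find the time 1 hour and 47 minutes after 1:02.
Total minutes: 1 x 60 + 2 + 1 x 60 + 47 = 169.
169 mod 720 = 169 minutes = 2:49.
Now compute the angle at 2:49:
Hour hand: 2 x 30 + 49 x 0.5 = 84.5 degrees
Minute hand: 49 x 6 = 294 degrees
Difference: |84.5 - 294| = 209.5 degrees
Smaller angle: 360 - 209.5 = 150.5 degrees

Final answer: 150.5 degrees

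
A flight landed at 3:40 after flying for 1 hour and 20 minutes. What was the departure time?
Starting time: 3:40 = 220 total minutes past 12:00
Subtracting: 1 hour and 20 minutes = 80 minutes
220 - 80 = 140 minutes
= 2 hours and 20 minutes past 12:00 = 2:20

Final answer: 2:20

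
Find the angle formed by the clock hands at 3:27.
Hour hand position: 3 x 30 + 27 x 0.5 = 103.5 degrees
Minute hand position: 27 x 6 = 162 degrees
Difference: |103.5 - 162| = 58.5 degrees
The angle between the hands is 58.5 degrees

Final answer: 58.5 degrees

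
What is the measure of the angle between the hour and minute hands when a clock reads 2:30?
Hour hand position: 2 x 30 + 30 x 0.5 = 75 degrees
Minute hand position: 30 x 6 = 180 degrees
Difference: |75 - 180| = 105 degrees
The angle between the hands is 105 degrees

Final answer: 105 degrees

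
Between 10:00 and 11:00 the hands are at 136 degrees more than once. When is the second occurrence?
At t minutes past 10:00, the hour hand is at 30 x 10 + 0.5t degrees and the minute hand is at 6t degrees.
The smaller angle between them is 136 degrees when |30H - 5.5t| = 136 or |30H - 5.5t| = 224.
With H = 10, solve 30 x 10 - 5.5t = +/- target for each target:
  t = (30 x 10 - 136) / 5.5 = 29.82
  t = (30 x 10 + 136) / 5.5 = 79.27 (outside (0, 60))
  t = (30 x 10 - 224) / 5.5 = 13.82
  t = (30 x 10 + 224) / 5.5 = 95.27 (outside (0, 60))
Valid solutions in (0, 60): {13.82, 29.82} minutes.
The second occurrence is t = 29.82 minutes.
The hands form a 136-degree angle at 29.82 minutes past 10:00.

Final answer: 29.82 minutes past 10:00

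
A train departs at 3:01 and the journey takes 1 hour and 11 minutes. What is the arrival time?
Starting time: 3:01
Adding 11 minutes to 1 minute: 1 + 11 = 12 minutes
Adding 1 hour: 3 + 1 = 4
Final time: 4:12

Final answer: 4:12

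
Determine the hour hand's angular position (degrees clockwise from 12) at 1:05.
The hour hand moves 30 degrees per hour and 0.5 degrees per minute.
At 1:05: (1) x 30 + 5 x 0.5 = 30 + 2.5 = 32.5 degrees

Final answer: 32.5 degrees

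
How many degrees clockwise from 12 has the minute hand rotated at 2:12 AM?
The minute hand moves 6 degrees per minute.
At 2:12: 12 x 6 = 72 degrees

Final answer: 72 degrees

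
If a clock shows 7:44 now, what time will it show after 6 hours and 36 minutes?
Starting time: 7:44
Adding 36 minutes to 44 minutes: 44 + 36 = 80 minutes = 1 hour and 20 minutes
Adding 6 hours: 7 + 6 + 1 (carry) = 14 - 12 = 2
Final time: 2:20

Final answer: 2:20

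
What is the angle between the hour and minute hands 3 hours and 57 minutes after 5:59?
First find the time 3 hours and 57 minutes after 5:59.
Total minutes: 5 x 60 + 59 + 3 x 60 + 57 = 596.
596 mod 720 = 596 minutes = 9:56.
Now compute the angle at 9:56:
Hour hand: 9 x 30 + 56 x 0.5 = 298 degrees
Minute hand: 56 x 6 = 336 degrees
Difference: |298 - 336| = 38 degrees
The angle is 38 degrees

Final answer: 38 degrees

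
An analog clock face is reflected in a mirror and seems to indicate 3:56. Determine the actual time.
Reflection across the vertical (12-6) axis maps a hand at angle A degrees to (360 - A) degrees, which sends a reading of T minutes past 12:00 to (720 - T) minutes past 12:00.
Mirror reads 3:56 = 236 minutes past 12:00.
Actual time: (720 - 236) mod 720 = 484 minutes = 8:04.

Final answer: 8:04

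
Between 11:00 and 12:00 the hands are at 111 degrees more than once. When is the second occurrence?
At t minutes past 11:00, the hour hand is at 30 x 11 + 0.5t degrees and the minute hand is at 6t degrees.
The smaller angle between them is 111 degrees when |30H - 5.5t| = 111 or |30H - 5.5t| = 249.
With H = 11, solve 30 x 11 - 5.5t = +/- target for each target:
  t = (30 x 11 - 111) / 5.5 = 39.82
  t = (30 x 11 + 111) / 5.5 = 80.18 (outside (0, 60))
  t = (30 x 11 - 249) / 5.5 = 14.73
  t = (30 x 11 + 249) / 5.5 = 105.27 (outside (0, 60))
Valid solutions in (0, 60): {14.73, 39.82} minutes.
The second occurrence is t = 39.82 minutes.
The hands form a 111-degree angle at 39.82 minutes past 11:00.

Final answer: 39.82 minutes past 11:00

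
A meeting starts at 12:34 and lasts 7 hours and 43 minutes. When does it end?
Starting time: 12:34
Adding 43 minutes to 34 minutes: 34 + 43 = 77 minutes = 1 hour and 17 minutes
Adding 7 hours: 12 + 7 + 1 (carry) = 20 - 12 = 8
Final time: 8:17

Final answer: 8:17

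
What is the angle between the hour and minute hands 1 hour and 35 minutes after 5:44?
First find the time 1 hour and 35 minutes after 5:44.
Total minutes: 5 x 60 + 44 + 1 x 60 + 35 = 439.
439 mod 720 = 439 minutes = 7:19.
Now compute the angle at 7:19:
Hour hand: 7 x 30 + 19 x 0.5 = 219.5 degrees
Minute hand: 19 x 6 = 114 degrees
Difference: |219.5 - 114| = 105.5 degrees
The angle is 105.5 degrees

Final answer: 105.5 degrees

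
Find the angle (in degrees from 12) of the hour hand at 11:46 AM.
The hour hand moves 30 degrees per hour and 0.5 degrees per minute.
At 11:46: (11) x 30 + 46 x 0.5 = 330 + 23 = 353 degrees

Final answer: 353 degrees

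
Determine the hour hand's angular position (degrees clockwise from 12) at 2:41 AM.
The hour hand moves 30 degrees per hour and 0.5 degrees per minute.
At 2:41: (2) x 30 + 41 x 0.5 = 60 + 20.5 = 80.5 degrees

Final answer: 80.5 degrees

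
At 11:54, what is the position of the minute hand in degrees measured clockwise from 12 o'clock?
The minute hand moves 6 degrees per minute.
At 11:54: 54 x 6 = 324 degrees

Final answer: 324 degrees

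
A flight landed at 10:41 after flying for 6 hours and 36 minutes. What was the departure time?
Starting time: 10:41 = 641 total minutes past 12:00
Subtracting: 6 hours and 36 minutes = 396 minutes
641 - 396 = 245 minutes
= 4 hours and 5 minutes past 12:00 = 4:05

Final answer: 4:05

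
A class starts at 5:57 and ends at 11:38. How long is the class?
From 5:57 to 11:38:
(11 x 60 + 38) - (5 x 60 + 57) = 698 - 357 = 341 minutes
= 5 hours and 41 minutes

Final answer: 5 hours and 41 minutes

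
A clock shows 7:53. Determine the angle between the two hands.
Hour hand position: 7 x 30 + 53 x 0.5 = 236.5 degrees
Minute hand position: 53 x 6 = 318 degrees
Difference: |236.5 - 318| = 81.5 degrees
The angle between the hands is 81.5 degrees

Final answer: 81.5 degrees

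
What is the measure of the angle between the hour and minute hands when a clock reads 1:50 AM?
Hour hand position: 1 x 30 + 50 x 0.5 = 55 degrees
Minute hand position: 50 x 6 = 300 degrees
Difference: |55 - 300| = 245 degrees
Since 245 > 180, the smaller angle is 360 - 245 = 115 degrees

Final answer: 115 degrees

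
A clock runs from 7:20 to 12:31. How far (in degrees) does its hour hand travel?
The hour hand moves 0.5 degrees per minute.
Time elapsed: 12:31 - 7:20 = 311 minutes
Angular displacement: 311 x 0.5 = 155.5 degrees

Final answer: 155.5 degrees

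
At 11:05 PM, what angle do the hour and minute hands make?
Hour hand position: 11 x 30 + 5 x 0.5 = 332.5 degrees
Minute hand position: 5 x 6 = 30 degrees
Difference: |332.5 - 30| = 302.5 degrees
Since 302.5 > 180, the smaller angle is 360 - 302.5 = 57.5 degrees

Final answer: 57.5 degrees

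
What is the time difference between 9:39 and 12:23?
From 9:39 to 12:23:
(12 x 60 + 23) - (9 x 60 + 39) = 743 - 579 = 164 minutes
= 2 hours and 44 minutes

Final answer: 2 hours and 44 minutes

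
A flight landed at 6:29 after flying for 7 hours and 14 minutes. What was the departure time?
Starting time: 6:29 = 389 total minutes past 12:00
Subtracting: 7 hours and 14 minutes = 434 minutes
389 - 434 = -45 (negative, add 12 hours = 720) = 675 minutes
= 11 hours and 15 minutes past 12:00 = 11:15

Final answer: 11:15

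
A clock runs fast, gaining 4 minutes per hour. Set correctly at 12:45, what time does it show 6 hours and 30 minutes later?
For every 60 true minutes, the faulty clock advances 60 + 4 = 64 minutes.
True elapsed: 6 hours and 30 minutes = 390 minutes.
Faulty clock advances: 390 x 64/60 = 416 minutes (drift: 26 minutes ahead).
Shown time: 12:45 + 416 minutes = 7:41.

Final answer: 7:41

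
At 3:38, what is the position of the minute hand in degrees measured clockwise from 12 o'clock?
The minute hand moves 6 degrees per minute.
At 3:38: 38 x 6 = 228 degrees

Final answer: 228 degrees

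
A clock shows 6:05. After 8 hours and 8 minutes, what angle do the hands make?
First find the time 8 hours and 8 minutes after 6:05.
Total minutes: 6 x 60 + 5 + 8 x 60 + 8 = 853.
853 mod 720 = 133 minutes = 2:13.
Now compute the angle at 2:13:
Hour hand: 2 x 30 + 13 x 0.5 = 66.5 degrees
Minute hand: 13 x 6 = 78 degrees
Difference: |66.5 - 78| = 11.5 degrees
The angle is 11.5 degrees

Final answer: 11.5 degrees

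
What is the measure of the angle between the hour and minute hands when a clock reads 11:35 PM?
Hour hand position: 11 x 30 + 35 x 0.5 = 347.5 degrees
Minute hand position: 35 x 6 = 210 degrees
Difference: |347.5 - 210| = 137.5 degrees
The angle between the hands is 137.5 degrees

Final answer: 137.5 degrees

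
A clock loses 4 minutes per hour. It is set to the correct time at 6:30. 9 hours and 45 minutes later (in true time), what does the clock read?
For every 60 true minutes, the faulty clock advances 60 - 4 = 56 minutes.
True elapsed: 9 hours and 45 minutes = 585 minutes.
Faulty clock advances: 585 x 56/60 = 546 minutes (drift: 39 minutes behind).
Shown time: 6:30 + 546 minutes = 3:36.

Final answer: 3:36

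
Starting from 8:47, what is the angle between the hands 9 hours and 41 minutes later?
First find the time 9 hours and 41 minutes after 8:47.
Total minutes: 8 x 60 + 47 + 9 x 60 + 41 = 1108.
1108 mod 720 = 388 minutes = 6:28.
Now compute the angle at 6:28:
Hour hand: 6 x 30 + 28 x 0.5 = 194 degrees
Minute hand: 28 x 6 = 168 degrees
Difference: |194 - 168| = 26 degrees
The angle is 26 degrees

Final answer: 26 degrees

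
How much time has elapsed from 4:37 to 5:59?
From 4:37 to 5:59:
(5 x 60 + 59) - (4 x 60 + 37) = 359 - 277 = 82 minutes
= 1 hour and 22 minutes

Final answer: 1 hour and 22 minutes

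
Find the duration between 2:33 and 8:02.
From 2:33 to 8:02:
(8 x 60 + 2) - (2 x 60 + 33) = 482 - 153 = 329 minutes
= 5 hours and 29 minutes

Final answer: 5 hours and 29 minutes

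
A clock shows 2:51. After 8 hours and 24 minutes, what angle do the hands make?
First find the time 8 hours and 24 minutes after 2:51.
Total minutes: 2 x 60 + 51 + 8 x 60 + 24 = 675.
675 mod 720 = 675 minutes = 11:15.
Now compute the angle at 11:15:
Hour hand: 11 x 30 + 15 x 0.5 = 337.5 degrees
Minute hand: 15 x 6 = 90 degrees
Difference: |337.5 - 90| = 247.5 degrees
Smaller angle: 360 - 247.5 = 112.5 degrees

Final answer: 112.5 degrees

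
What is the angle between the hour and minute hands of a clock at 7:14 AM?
Hour hand position: 7 x 30 + 14 x 0.5 = 217 degrees
Minute hand position: 14 x 6 = 84 degrees
Difference: |217 - 84| = 133 degrees
The angle between the hands is 133 degrees

Final answer: 133 degrees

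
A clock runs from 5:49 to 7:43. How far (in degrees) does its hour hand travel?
The hour hand moves 0.5 degrees per minute.
Time elapsed: 7:43 - 5:49 = 114 minutes
Angular displacement: 114 x 0.5 = 57 degrees

Final answer: 57 degrees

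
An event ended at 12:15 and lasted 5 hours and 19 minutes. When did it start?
Starting time: 12:15 = 15 total minutes past 12:00
Subtracting: 5 hours and 19 minutes = 319 minutes
15 - 319 = -304 (negative, add 12 hours = 720) = 416 minutes
= 6 hours and 56 minutes past 12:00 = 6:56

Final answer: 6:56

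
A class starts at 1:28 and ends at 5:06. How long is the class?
From 1:28 to 5:06:
(5 x 60 + 6) - (1 x 60 + 28) = 306 - 88 = 218 minutes
= 3 hours and 38 minutes

Final answer: 3 hours and 38 minutes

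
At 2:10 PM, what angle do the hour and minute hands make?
Hour hand position: 2 x 30 + 10 x 0.5 = 65 degrees
Minute hand position: 10 x 6 = 60 degrees
Difference: |65 - 60| = 5 degrees
The angle between the hands is 5 degrees

Final answer: 5 degrees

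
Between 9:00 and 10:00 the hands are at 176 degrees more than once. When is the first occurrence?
At t minutes past 9:00, the hour hand is at 30 x 9 + 0.5t degrees and the minute hand is at 6t degrees.
The smaller angle between them is 176 degrees when |30H - 5.5t| = 176 or |30H - 5.5t| = 184.
With H = 9, solve 30 x 9 - 5.5t = +/- target for each target:
  t = (30 x 9 - 176) / 5.5 = 17.09
  t = (30 x 9 + 176) / 5.5 = 81.09 (outside (0, 60))
  t = (30 x 9 - 184) / 5.5 = 15.64
  t = (30 x 9 + 184) / 5.5 = 82.55 (outside (0, 60))
Valid solutions in (0, 60): {15.64, 17.09} minutes.
The first occurrence is t = 15.64 minutes.
The hands form a 176-degree angle at 15.64 minutes past 9:00.

Final answer: 15.64 minutes past 9:00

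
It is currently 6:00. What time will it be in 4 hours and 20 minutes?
Starting time: 6:00
Adding 20 minutes to 0 minutes: 0 + 20 = 20 minutes
Adding 4 hours: 6 + 4 = 10
Final time: 10:20

Final answer: 10:20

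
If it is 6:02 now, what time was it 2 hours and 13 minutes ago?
Starting time: 6:02 = 362 total minutes past 12:00
Subtracting: 2 hours and 13 minutes = 133 minutes
362 - 133 = 229 minutes
= 3 hours and 49 minutes past 12:00 = 3:49

Final answer: 3:49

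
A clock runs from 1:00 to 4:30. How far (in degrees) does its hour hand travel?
The hour hand moves 0.5 degrees per minute.
Time elapsed: 4:30 - 1:00 = 210 minutes
Angular displacement: 210 x 0.5 = 105 degrees

Final answer: 105 degrees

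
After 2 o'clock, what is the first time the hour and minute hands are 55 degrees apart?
At t minutes past 2:00, the hour hand is at 30 x 2 + 0.5t degrees and the minute hand is at 6t degrees.
The smaller angle between them is 55 degrees when |30H - 5.5t| = 55 or |30H - 5.5t| = 305.
With H = 2, solve 30 x 2 - 5.5t = +/- target for each target:
  t = (30 x 2 - 55) / 5.5 = 0.91
  t = (30 x 2 + 55) / 5.5 = 20.91
  t = (30 x 2 - 305) / 5.5 = -44.55 (outside (0, 60))
  t = (30 x 2 + 305) / 5.5 = 66.36 (outside (0, 60))
Valid solutions in (0, 60): {0.91, 20.91} minutes.
The first occurrence is t = 0.91 minutes.
The hands form a 55-degree angle at 0.91 minutes past 2:00.

Final answer: 0.91 minutes past 2:00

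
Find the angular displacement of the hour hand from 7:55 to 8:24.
The hour hand moves 0.5 degrees per minute.
Time elapsed: 8:24 - 7:55 = 29 minutes
Angular displacement: 29 x 0.5 = 14.5 degrees

Final answer: 14.5 degrees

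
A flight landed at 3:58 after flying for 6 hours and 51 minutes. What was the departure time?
Starting time: 3:58 = 238 total minutes past 12:00
Subtracting: 6 hours and 51 minutes = 411 minutes
238 - 411 = -173 (negative, add 12 hours = 720) = 547 minutes
= 9 hours and 7 minutes past 12:00 = 9:07

Final answer: 9:07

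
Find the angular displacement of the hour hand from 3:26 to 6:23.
The hour hand moves 0.5 degrees per minute.
Time elapsed: 6:23 - 3:26 = 177 minutes
Angular displacement: 177 x 0.5 = 88.5 degrees

Final answer: 88.5 degrees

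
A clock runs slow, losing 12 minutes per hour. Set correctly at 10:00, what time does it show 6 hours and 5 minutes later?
For every 60 true minutes, the faulty clock advances 60 - 12 = 48 minutes.
True elapsed: 6 hours and 5 minutes = 365 minutes.
Faulty clock advances: 365 x 48/60 = 292 minutes (drift: 73 minutes behind).
Shown time: 10:00 + 292 minutes = 2:52.

Final answer: 2:52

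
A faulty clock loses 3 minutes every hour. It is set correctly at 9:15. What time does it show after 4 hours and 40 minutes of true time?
For every 60 true minutes, the faulty clock advances 60 - 3 = 57 minutes.
True elapsed: 4 hours and 40 minutes = 280 minutes.
Faulty clock advances: 280 x 57/60 = 266 minutes (drift: 14 minutes behind).
Shown time: 9:15 + 266 minutes = 1:41.

Final answer: 1:41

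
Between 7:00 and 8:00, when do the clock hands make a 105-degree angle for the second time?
At t minutes past 7:00, the hour hand is at 30 x 7 + 0.5t degrees and the minute hand is at 6t degrees.
The smaller angle between them is 105 degrees when |30H - 5.5t| = 105 or |30H - 5.5t| = 255.
With H = 7, solve 30 x 7 - 5.5t = +/- target for each target:
  t = (30 x 7 - 105) / 5.5 = 19.09
  t = (30 x 7 + 105) / 5.5 = 57.27
  t = (30 x 7 - 255) / 5.5 = -8.18 (outside (0, 60))
  t = (30 x 7 + 255) / 5.5 = 84.55 (outside (0, 60))
Valid solutions in (0, 60): {19.09, 57.27} minutes.
The second occurrence is t = 57.27 minutes.
The hands form a 105-degree angle at 57.27 minutes past 7:00.

Final answer: 57.27 minutes past 7:00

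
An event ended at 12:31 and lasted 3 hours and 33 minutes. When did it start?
Starting time: 12:31 = 31 total minutes past 12:00
Subtracting: 3 hours and 33 minutes = 213 minutes
31 - 213 = -182 (negative, add 12 hours = 720) = 538 minutes
= 8 hours and 58 minutes past 12:00 = 8:58

Final answer: 8:58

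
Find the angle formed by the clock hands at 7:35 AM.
Hour hand position: 7 x 30 + 35 x 0.5 = 227.5 degrees
Minute hand position: 35 x 6 = 210 degrees
Difference: |227.5 - 210| = 17.5 degrees
The angle between the hands is 17.5 degrees

Final answer: 17.5 degrees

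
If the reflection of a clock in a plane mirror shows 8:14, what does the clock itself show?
Reflection across the vertical (12-6) axis maps a hand at angle A degrees to (360 - A) degrees, which sends a reading of T minutes past 12:00 to (720 - T) minutes past 12:00.
Mirror reads 8:14 = 494 minutes past 12:00.
Actual time: (720 - 494) mod 720 = 226 minutes = 3:46.

Final answer: 3:46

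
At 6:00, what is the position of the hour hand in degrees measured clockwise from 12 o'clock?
The hour hand moves 30 degrees per hour and 0.5 degrees per minute.
At 6:00: (6) x 30 + 0 x 0.5 = 180 + 0 = 180 degrees

Final answer: 180 degrees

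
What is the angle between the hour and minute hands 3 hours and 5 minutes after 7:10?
First find the time 3 hours and 5 minutes after 7:10.
Total minutes: 7 x 60 + 10 + 3 x 60 + 5 = 615.
615 mod 720 = 615 minutes = 10:15.
Now compute the angle at 10:15:
Hour hand: 10 x 30 + 15 x 0.5 = 307.5 degrees
Minute hand: 15 x 6 = 90 degrees
Difference: |307.5 - 90| = 217.5 degrees
Smaller angle: 360 - 217.5 = 142.5 degrees

Final answer: 142.5 degrees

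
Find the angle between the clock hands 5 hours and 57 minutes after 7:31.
First find the time 5 hours and 57 minutes after 7:31.
Total minutes: 7 x 60 + 31 + 5 x 60 + 57 = 808.
808 mod 720 = 88 minutes = 1:28.
Now compute the angle at 1:28:
Hour hand: 1 x 30 + 28 x 0.5 = 44 degrees
Minute hand: 28 x 6 = 168 degrees
Difference: |44 - 168| = 124 degrees
The angle is 124 degrees

Final answer: 124 degrees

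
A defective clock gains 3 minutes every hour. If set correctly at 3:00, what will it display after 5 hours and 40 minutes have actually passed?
For every 60 true minutes, the faulty clock advances 60 + 3 = 63 minutes.
True elapsed: 5 hours and 40 minutes = 340 minutes.
Faulty clock advances: 340 x 63/60 = 357 minutes (drift: 17 minutes ahead).
Shown time: 3:00 + 357 minutes = 8:57.

Final answer: 8:57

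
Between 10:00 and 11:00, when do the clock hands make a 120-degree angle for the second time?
At t minutes past 10:00, the hour hand is at 30 x 10 + 0.5t degrees and the minute hand is at 6t degrees.
The smaller angle between them is 120 degrees when |30H - 5.5t| = 120 or |30H - 5.5t| = 240.
With H = 10, solve 30 x 10 - 5.5t = +/- target for each target:
  t = (30 x 10 - 120) / 5.5 = 32.73
  t = (30 x 10 + 120) / 5.5 = 76.36 (outside (0, 60))
  t = (30 x 10 - 240) / 5.5 = 10.91
  t = (30 x 10 + 240) / 5.5 = 98.18 (outside (0, 60))
Valid solutions in (0, 60): {10.91, 32.73} minutes.
The second occurrence is t = 32.73 minutes.
The hands form a 120-degree angle at 32.73 minutes past 10:00.

Final answer: 32.73 minutes past 10:00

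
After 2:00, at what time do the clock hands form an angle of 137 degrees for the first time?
At t minutes past 2:00, the hour hand is at 30 x 2 + 0.5t degrees and the minute hand is at 6t degrees.
The smaller angle between them is 137 degrees when |30H - 5.5t| = 137 or |30H - 5.5t| = 223.
With H = 2, solve 30 x 2 - 5.5t = +/- target for each target:
  t = (30 x 2 - 137) / 5.5 = -14 (outside (0, 60))
  t = (30 x 2 + 137) / 5.5 = 35.82
  t = (30 x 2 - 223) / 5.5 = -29.64 (outside (0, 60))
  t = (30 x 2 + 223) / 5.5 = 51.45
Valid solutions in (0, 60): {35.82, 51.45} minutes.
The first occurrence is t = 35.82 minutes.
The hands form a 137-degree angle at 35.82 minutes past 2:00.

Final answer: 35.82 minutes past 2:00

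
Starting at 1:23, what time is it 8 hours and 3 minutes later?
Starting time: 1:23
Adding 3 minutes to 23 minutes: 23 + 3 = 26 minutes
Adding 8 hours: 1 + 8 = 9
Final time: 9:26

Final answer: 9:26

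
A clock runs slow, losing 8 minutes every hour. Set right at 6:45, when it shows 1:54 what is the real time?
For every 60 true minutes, the faulty clock advances 52 minutes, so 1 faulty-clock minute corresponds to 60/52 true minutes.
From 6:45 to 1:54 on the faulty dial is 429 minutes.
True elapsed: 429 x 60/52 = 495 minutes = 8 hours and 15 minutes.
True time: 6:45 + 8 hours and 15 minutes = 3:00.

Final answer: 3:00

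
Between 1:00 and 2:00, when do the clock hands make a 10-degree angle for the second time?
At t minutes past 1:00, the hour hand is at 30 x 1 + 0.5t degrees and the minute hand is at 6t degrees.
The smaller angle between them is 10 degrees when |30H - 5.5t| = 10 or |30H - 5.5t| = 350.
With H = 1, solve 30 x 1 - 5.5t = +/- target for each target:
  t = (30 x 1 - 10) / 5.5 = 3.64
  t = (30 x 1 + 10) / 5.5 = 7.27
  t = (30 x 1 - 350) / 5.5 = -58.18 (outside (0, 60))
  t = (30 x 1 + 350) / 5.5 = 69.09 (outside (0, 60))
Valid solutions in (0, 60): {3.64, 7.27} minutes.
The second occurrence is t = 7.27 minutes.
The hands form a 10-degree angle at 7.27 minutes past 1:00.

Final answer: 7.27 minutes past 1:00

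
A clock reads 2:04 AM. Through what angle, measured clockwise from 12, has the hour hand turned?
The hour hand moves 30 degrees per hour and 0.5 degrees per minute.
At 2:04: (2) x 30 + 4 x 0.5 = 60 + 2 = 62 degrees

Final answer: 62 degrees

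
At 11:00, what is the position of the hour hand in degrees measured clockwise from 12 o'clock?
The hour hand moves 30 degrees per hour and 0.5 degrees per minute.
At 11:00: (11) x 30 + 0 x 0.5 = 330 + 0 = 330 degrees

Final answer: 330 degrees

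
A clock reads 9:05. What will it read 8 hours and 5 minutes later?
Starting time: 9:05
Adding 5 minutes to 5 minutes: 5 + 5 = 10 minutes
Adding 8 hours: 9 + 8 = 17 - 12 = 5
Final time: 5:10

Final answer: 5:10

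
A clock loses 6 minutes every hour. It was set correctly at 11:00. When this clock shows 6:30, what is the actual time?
For every 60 true minutes, the faulty clock advances 54 minutes, so 1 faulty-clock minute corresponds to 60/54 true minutes.
From 11:00 to 6:30 on the faulty dial is 450 minutes.
True elapsed: 450 x 60/54 = 500 minutes = 8 hours and 20 minutes.
True time: 11:00 + 8 hours and 20 minutes = 7:20.

Final answer: 7:20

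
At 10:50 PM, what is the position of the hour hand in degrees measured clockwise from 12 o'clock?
The hour hand moves 30 degrees per hour and 0.5 degrees per minute.
At 10:50: (10) x 30 + 50 x 0.5 = 300 + 25 = 325 degrees

Final answer: 325 degrees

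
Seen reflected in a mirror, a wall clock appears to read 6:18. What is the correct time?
Reflection across the vertical (12-6) axis maps a hand at angle A degrees to (360 - A) degrees, which sends a reading of T minutes past 12:00 to (720 - T) minutes past 12:00.
Mirror reads 6:18 = 378 minutes past 12:00.
Actual time: (720 - 378) mod 720 = 342 minutes = 5:42.

Final answer: 5:42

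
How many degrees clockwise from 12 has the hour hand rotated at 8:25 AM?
The hour hand moves 30 degrees per hour and 0.5 degrees per minute.
At 8:25: (8) x 30 + 25 x 0.5 = 240 + 12.5 = 252.5 degrees

Final answer: 252.5 degrees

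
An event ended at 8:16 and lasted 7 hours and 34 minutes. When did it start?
Starting time: 8:16 = 496 total minutes past 12:00
Subtracting: 7 hours and 34 minutes = 454 minutes
496 - 454 = 42 minutes
= 42 minutes past 12:00 = 12:42

Final answer: 12:42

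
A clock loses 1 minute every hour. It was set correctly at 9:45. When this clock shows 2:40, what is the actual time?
For every 60 true minutes, the faulty clock advances 59 minutes, so 1 faulty-clock minute corresponds to 60/59 true minutes.
From 9:45 to 2:40 on the faulty dial is 295 minutes.
True elapsed: 295 x 60/59 = 300 minutes = 5 hours.
True time: 9:45 + 5 hours = 2:45.

Final answer: 2:45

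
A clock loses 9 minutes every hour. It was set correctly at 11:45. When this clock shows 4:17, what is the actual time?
For every 60 true minutes, the faulty clock advances 51 minutes, so 1 faulty-clock minute corresponds to 60/51 true minutes.
From 11:45 to 4:17 on the faulty dial is 272 minutes.
True elapsed: 272 x 60/51 = 320 minutes = 5 hours and 20 minutes.
True time: 11:45 + 5 hours and 20 minutes = 5:05.

Final answer: 5:05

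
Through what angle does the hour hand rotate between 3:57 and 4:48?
The hour hand moves 0.5 degrees per minute.
Time elapsed: 4:48 - 3:57 = 51 minutes
Angular displacement: 51 x 0.5 = 25.5 degrees

Final answer: 25.5 degrees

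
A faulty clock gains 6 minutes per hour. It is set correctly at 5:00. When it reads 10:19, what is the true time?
For every 60 true minutes, the faulty clock advances 66 minutes, so 1 faulty-clock minute corresponds to 60/66 true minutes.
From 5:00 to 10:19 on the faulty dial is 319 minutes.
True elapsed: 319 x 60/66 = 290 minutes = 4 hours and 50 minutes.
True time: 5:00 + 4 hours and 50 minutes = 9:50.

Final answer: 9:50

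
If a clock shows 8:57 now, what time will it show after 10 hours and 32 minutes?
Starting time: 8:57
Adding 32 minutes to 57 minutes: 57 + 32 = 89 minutes = 1 hour and 29 minutes
Adding 10 hours: 8 + 10 + 1 (carry) = 19 - 12 = 7
Final time: 7:29

Final answer: 7:29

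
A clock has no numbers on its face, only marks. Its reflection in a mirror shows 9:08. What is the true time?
Reflection across the vertical (12-6) axis maps a hand at angle A degrees to (360 - A) degrees, which sends a reading of T minutes past 12:00 to (720 - T) minutes past 12:00.
Mirror reads 9:08 = 548 minutes past 12:00.
Actual time: (720 - 548) mod 720 = 172 minutes = 2:52.

Final answer: 2:52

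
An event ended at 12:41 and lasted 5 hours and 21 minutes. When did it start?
Starting time: 12:41 = 41 total minutes past 12:00
Subtracting: 5 hours and 21 minutes = 321 minutes
41 - 321 = -280 (negative, add 12 hours = 720) = 440 minutes
= 7 hours and 20 minutes past 12:00 = 7:20

Final answer: 7:20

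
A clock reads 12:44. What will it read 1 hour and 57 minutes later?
Starting time: 12:44
Adding 57 minutes to 44 minutes: 44 + 57 = 101 minutes = 1 hour and 41 minutes
Adding 1 hour: 12 + 1 + 1 (carry) = 14 - 12 = 2
Final time: 2:41

Final answer: 2:41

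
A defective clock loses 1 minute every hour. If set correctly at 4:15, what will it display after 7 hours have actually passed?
For every 60 true minutes, the faulty clock advances 60 - 1 = 59 minutes.
True elapsed: 7 hours = 420 minutes.
Faulty clock advances: 420 x 59/60 = 413 minutes (drift: 7 minutes behind).
Shown time: 4:15 + 413 minutes = 11:08.

Final answer: 11:08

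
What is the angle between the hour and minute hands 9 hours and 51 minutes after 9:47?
First find the time 9 hours and 51 minutes after 9:47.
Total minutes: 9 x 60 + 47 + 9 x 60 + 51 = 1178.
1178 mod 720 = 458 minutes = 7:38.
Now compute the angle at 7:38:
Hour hand: 7 x 30 + 38 x 0.5 = 229 degrees
Minute hand: 38 x 6 = 228 degrees
Difference: |229 - 228| = 1 degrees
The angle is 1 degrees

Final answer: 1 degrees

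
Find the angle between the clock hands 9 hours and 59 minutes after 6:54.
First find the time 9 hours and 59 minutes after 6:54.
Total minutes: 6 x 60 + 54 + 9 x 60 + 59 = 1013.
1013 mod 720 = 293 minutes = 4:53.
Now compute the angle at 4:53:
Hour hand: 4 x 30 + 53 x 0.5 = 146.5 degrees
Minute hand: 53 x 6 = 318 degrees
Difference: |146.5 - 318| = 171.5 degrees
The angle is 171.5 degrees

Final answer: 171.5 degrees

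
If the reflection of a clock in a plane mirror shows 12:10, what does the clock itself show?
Reflection across the vertical (12-6) axis maps a hand at angle A degrees to (360 - A) degrees, which sends a reading of T minutes past 12:00 to (720 - T) minutes past 12:00.
Mirror reads 12:10 = 10 minutes past 12:00.
Actual time: (720 - 10) mod 720 = 710 minutes = 11:50.

Final answer: 11:50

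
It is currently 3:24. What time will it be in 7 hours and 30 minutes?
Starting time: 3:24
Adding 30 minutes to 24 minutes: 24 + 30 = 54 minutes
Adding 7 hours: 3 + 7 = 10
Final time: 10:54

Final answer: 10:54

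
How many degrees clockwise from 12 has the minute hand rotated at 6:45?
The minute hand moves 6 degrees per minute.
At 6:45: 45 x 6 = 270 degrees

Final answer: 270 degrees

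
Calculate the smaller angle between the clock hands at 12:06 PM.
Hour hand position: 0 x 30 + 6 x 0.5 = 3 degrees
Minute hand position: 6 x 6 = 36 degrees
Difference: |3 - 36| = 33 degrees
The angle between the hands is 33 degrees

Final answer: 33 degrees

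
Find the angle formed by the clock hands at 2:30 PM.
Hour hand position: 2 x 30 + 30 x 0.5 = 75 degrees
Minute hand position: 30 x 6 = 180 degrees
Difference: |75 - 180| = 105 degrees
The angle between the hands is 105 degrees

Final answer: 105 degrees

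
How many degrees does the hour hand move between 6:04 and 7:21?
The hour hand moves 0.5 degrees per minute.
Time elapsed: 7:21 - 6:04 = 77 minutes
Angular displacement: 77 x 0.5 = 38.5 degrees

Final answer: 38.5 degrees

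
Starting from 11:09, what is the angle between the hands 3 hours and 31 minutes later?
First find the time 3 hours and 31 minutes after 11:09.
Total minutes: 11 x 60 + 9 + 3 x 60 + 31 = 880.
880 mod 720 = 160 minutes = 2:40.
Now compute the angle at 2:40:
Hour hand: 2 x 30 + 40 x 0.5 = 80 degrees
Minute hand: 40 x 6 = 240 degrees
Difference: |80 - 240| = 160 degrees
The angle is 160 degrees

Final answer: 160 degrees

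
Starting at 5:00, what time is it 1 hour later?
Starting time: 5:00
Adding 0 minutes to 0 minutes: 0 + 0 = 0 minutes
Adding 1 hour: 5 + 1 = 6
Final time: 6:00

Final answer: 6:00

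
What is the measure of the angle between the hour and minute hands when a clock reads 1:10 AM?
Hour hand position: 1 x 30 + 10 x 0.5 = 35 degrees
Minute hand position: 10 x 6 = 60 degrees
Difference: |35 - 60| = 25 degrees
The angle between the hands is 25 degrees

Final answer: 25 degrees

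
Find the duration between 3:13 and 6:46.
From 3:13 to 6:46:
(6 x 60 + 46) - (3 x 60 + 13) = 406 - 193 = 213 minutes
= 3 hours and 33 minutes

Final answer: 3 hours and 33 minutes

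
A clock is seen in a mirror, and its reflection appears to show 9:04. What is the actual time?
Reflection across the vertical (12-6) axis maps a hand at angle A degrees to (360 - A) degrees, which sends a reading of T minutes past 12:00 to (720 - T) minutes past 12:00.
Mirror reads 9:04 = 544 minutes past 12:00.
Actual time: (720 - 544) mod 720 = 176 minutes = 2:56.

Final answer: 2:56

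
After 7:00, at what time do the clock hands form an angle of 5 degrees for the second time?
At t minutes past 7:00, the hour hand is at 30 x 7 + 0.5t degrees and the minute hand is at 6t degrees.
The smaller angle between them is 5 degrees when |30H - 5.5t| = 5 or |30H - 5.5t| = 355.
With H = 7, solve 30 x 7 - 5.5t = +/- target for each target:
  t = (30 x 7 - 5) / 5.5 = 37.27
  t = (30 x 7 + 5) / 5.5 = 39.09
  t = (30 x 7 - 355) / 5.5 = -26.36 (outside (0, 60))
  t = (30 x 7 + 355) / 5.5 = 102.73 (outside (0, 60))
Valid solutions in (0, 60): {37.27, 39.09} minutes.
The second occurrence is t = 39.09 minutes.
The hands form a 5-degree angle at 39.09 minutes past 7:00.

Final answer: 39.09 minutes past 7:00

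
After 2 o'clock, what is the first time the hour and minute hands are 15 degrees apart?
At t minutes past 2:00, the hour hand is at 30 x 2 + 0.5t degrees and the minute hand is at 6t degrees.
The smaller angle between them is 15 degrees when |30H - 5.5t| = 15 or |30H - 5.5t| = 345.
With H = 2, solve 30 x 2 - 5.5t = +/- target for each target:
  t = (30 x 2 - 15) / 5.5 = 8.18
  t = (30 x 2 + 15) / 5.5 = 13.64
  t = (30 x 2 - 345) / 5.5 = -51.82 (outside (0, 60))
  t = (30 x 2 + 345) / 5.5 = 73.64 (outside (0, 60))
Valid solutions in (0, 60): {8.18, 13.64} minutes.
The first occurrence is t = 8.18 minutes.
The hands form a 15-degree angle at 8.18 minutes past 2:00.

Final answer: 8.18 minutes past 2:00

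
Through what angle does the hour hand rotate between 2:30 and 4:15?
The hour hand moves 0.5 degrees per minute.
Time elapsed: 4:15 - 2:30 = 105 minutes
Angular displacement: 105 x 0.5 = 52.5 degrees

Final answer: 52.5 degrees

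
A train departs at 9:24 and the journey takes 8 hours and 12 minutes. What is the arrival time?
Starting time: 9:24
Adding 12 minutes to 24 minutes: 24 + 12 = 36 minutes
Adding 8 hours: 9 + 8 = 17 - 12 = 5
Final time: 5:36

Final answer: 5:36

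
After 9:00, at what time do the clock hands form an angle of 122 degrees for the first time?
At t minutes past 9:00, the hour hand is at 30 x 9 + 0.5t degrees and the minute hand is at 6t degrees.
The smaller angle between them is 122 degrees when |30H - 5.5t| = 122 or |30H - 5.5t| = 238.
With H = 9, solve 30 x 9 - 5.5t = +/- target for each target:
  t = (30 x 9 - 122) / 5.5 = 26.91
  t = (30 x 9 + 122) / 5.5 = 71.27 (outside (0, 60))
  t = (30 x 9 - 238) / 5.5 = 5.82
  t = (30 x 9 + 238) / 5.5 = 92.36 (outside (0, 60))
Valid solutions in (0, 60): {5.82, 26.91} minutes.
The first occurrence is t = 5.82 minutes.
The hands form a 122-degree angle at 5.82 minutes past 9:00.

Final answer: 5.82 minutes past 9:00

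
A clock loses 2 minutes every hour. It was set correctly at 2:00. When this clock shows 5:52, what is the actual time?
For every 60 true minutes, the faulty clock advances 58 minutes, so 1 faulty-clock minute corresponds to 60/58 true minutes.
From 2:00 to 5:52 on the faulty dial is 232 minutes.
True elapsed: 232 x 60/58 = 240 minutes = 4 hours.
True time: 2:00 + 4 hours = 6:00.

Final answer: 6:00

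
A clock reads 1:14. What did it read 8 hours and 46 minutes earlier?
Starting time: 1:14 = 74 total minutes past 12:00
Subtracting: 8 hours and 46 minutes = 526 minutes
74 - 526 = -452 (negative, add 12 hours = 720) = 268 minutes
= 4 hours and 28 minutes past 12:00 = 4:28

Final answer: 4:28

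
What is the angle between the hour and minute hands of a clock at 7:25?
Hour hand position: 7 x 30 + 25 x 0.5 = 222.5 degrees
Minute hand position: 25 x 6 = 150 degrees
Difference: |222.5 - 150| = 72.5 degrees
The angle between the hands is 72.5 degrees

Final answer: 72.5 degrees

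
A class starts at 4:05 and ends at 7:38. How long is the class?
From 4:05 to 7:38:
(7 x 60 + 38) - (4 x 60 + 5) = 458 - 245 = 213 minutes
= 3 hours and 33 minutes

Final answer: 3 hours and 33 minutes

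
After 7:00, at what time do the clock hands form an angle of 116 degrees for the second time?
At t minutes past 7:00, the hour hand is at 30 x 7 + 0.5t degrees and the minute hand is at 6t degrees.
The smaller angle between them is 116 degrees when |30H - 5.5t| = 116 or |30H - 5.5t| = 244.
With H = 7, solve 30 x 7 - 5.5t = +/- target for each target:
  t = (30 x 7 - 116) / 5.5 = 17.09
  t = (30 x 7 + 116) / 5.5 = 59.27
  t = (30 x 7 - 244) / 5.5 = -6.18 (outside (0, 60))
  t = (30 x 7 + 244) / 5.5 = 82.55 (outside (0, 60))
Valid solutions in (0, 60): {17.09, 59.27} minutes.
The second occurrence is t = 59.27 minutes.
The hands form a 116-degree angle at 59.27 minutes past 7:00.

Final answer: 59.27 minutes past 7:00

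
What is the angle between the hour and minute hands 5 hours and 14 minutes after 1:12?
First find the time 5 hours and 14 minutes after 1:12.
Total minutes: 1 x 60 + 12 + 5 x 60 + 14 = 386.
386 mod 720 = 386 minutes = 6:26.
Now compute the angle at 6:26:
Hour hand: 6 x 30 + 26 x 0.5 = 193 degrees
Minute hand: 26 x 6 = 156 degrees
Difference: |193 - 156| = 37 degrees
The angle is 37 degrees

Final answer: 37 degrees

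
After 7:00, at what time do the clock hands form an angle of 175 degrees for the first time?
At t minutes past 7:00, the hour hand is at 30 x 7 + 0.5t degrees and the minute hand is at 6t degrees.
The smaller angle between them is 175 degrees when |30H - 5.5t| = 175 or |30H - 5.5t| = 185.
With H = 7, solve 30 x 7 - 5.5t = +/- target for each target:
  t = (30 x 7 - 175) / 5.5 = 6.36
  t = (30 x 7 + 175) / 5.5 = 70 (outside (0, 60))
  t = (30 x 7 - 185) / 5.5 = 4.55
  t = (30 x 7 + 185) / 5.5 = 71.82 (outside (0, 60))
Valid solutions in (0, 60): {4.55, 6.36} minutes.
The first occurrence is t = 4.55 minutes.
The hands form a 175-degree angle at 4.55 minutes past 7:00.

Final answer: 4.55 minutes past 7:00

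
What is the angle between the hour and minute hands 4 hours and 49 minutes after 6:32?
First find the time 4 hours and 49 minutes after 6:32.
Total minutes: 6 x 60 + 32 + 4 x 60 + 49 = 681.
681 mod 720 = 681 minutes = 11:21.
Now compute the angle at 11:21:
Hour hand: 11 x 30 + 21 x 0.5 = 340.5 degrees
Minute hand: 21 x 6 = 126 degrees
Difference: |340.5 - 126| = 214.5 degrees
Smaller angle: 360 - 214.5 = 145.5 degrees

Final answer: 145.5 degrees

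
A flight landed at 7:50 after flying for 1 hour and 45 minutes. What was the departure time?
Starting time: 7:50 = 470 total minutes past 12:00
Subtracting: 1 hour and 45 minutes = 105 minutes
470 - 105 = 365 minutes
= 6 hours and 5 minutes past 12:00 = 6:05

Final answer: 6:05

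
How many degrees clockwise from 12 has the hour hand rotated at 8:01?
The hour hand moves 30 degrees per hour and 0.5 degrees per minute.
At 8:01: (8) x 30 + 1 x 0.5 = 240 + 0.5 = 240.5 degrees

Final answer: 240.5 degrees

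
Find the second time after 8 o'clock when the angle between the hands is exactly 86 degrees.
At t minutes past 8:00, the hour hand is at 30 x 8 + 0.5t degrees and the minute hand is at 6t degrees.
The smaller angle between them is 86 degrees when |30H - 5.5t| = 86 or |30H - 5.5t| = 274.
With H = 8, solve 30 x 8 - 5.5t = +/- target for each target:
  t = (30 x 8 - 86) / 5.5 = 28
  t = (30 x 8 + 86) / 5.5 = 59.27
  t = (30 x 8 - 274) / 5.5 = -6.18 (outside (0, 60))
  t = (30 x 8 + 274) / 5.5 = 93.45 (outside (0, 60))
Valid solutions in (0, 60): {28, 59.27} minutes.
The second occurrence is t = 59.27 minutes.
The hands form a 86-degree angle at 59.27 minutes past 8:00.

Final answer: 59.27 minutes past 8:00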